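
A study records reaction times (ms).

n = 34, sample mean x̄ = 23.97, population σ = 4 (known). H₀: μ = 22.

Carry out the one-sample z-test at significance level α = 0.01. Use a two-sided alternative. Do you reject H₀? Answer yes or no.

SE = σ/√n = 4/√34 = 0.6860
z = (x̄−μ₀)/SE = (23.97−22)/0.6860 = 2.8717
p-value (two-sided) = 0.00408
At α=0.01: p < α → reject H₀

reject H₀: yes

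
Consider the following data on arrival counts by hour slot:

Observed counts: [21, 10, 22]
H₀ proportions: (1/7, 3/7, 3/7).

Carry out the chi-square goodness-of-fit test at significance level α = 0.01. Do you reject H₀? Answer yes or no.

reject H₀: yes

n = 53; E_i = n·p_i = [7.57, 22.71, 22.71]
χ² = (21−7.57)²/7.57 + (10−22.71)²/22.71 + (22−22.71)²/22.71 = 30.9560
df = 2
p-value (upper-tail) = 0.00000
At α=0.01: p < α → reject H₀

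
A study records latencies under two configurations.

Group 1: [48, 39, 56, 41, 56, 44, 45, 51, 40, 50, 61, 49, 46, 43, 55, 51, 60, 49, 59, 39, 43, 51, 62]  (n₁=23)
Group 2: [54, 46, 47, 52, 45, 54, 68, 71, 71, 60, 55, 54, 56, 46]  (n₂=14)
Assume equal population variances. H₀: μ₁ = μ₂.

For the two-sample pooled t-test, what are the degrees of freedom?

df = n₁ + n₂ − 2 = 23 + 14 − 2 = 35

degrees of freedom = 35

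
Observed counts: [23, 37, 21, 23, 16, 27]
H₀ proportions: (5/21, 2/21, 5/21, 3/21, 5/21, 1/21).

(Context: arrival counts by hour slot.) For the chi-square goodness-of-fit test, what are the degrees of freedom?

df = k − 1 = 6 − 1 = 5

degrees of freedom = 5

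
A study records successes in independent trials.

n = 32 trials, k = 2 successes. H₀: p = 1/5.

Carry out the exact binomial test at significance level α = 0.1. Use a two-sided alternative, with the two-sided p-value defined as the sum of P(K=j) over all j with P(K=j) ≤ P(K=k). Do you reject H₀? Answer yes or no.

Exact binomial: n=32, k=2, p₀=1/5=0.2000
P(X=j) = C(n,j)·p₀^j·(1−p₀)^(n−j); p = Σ P(X=j) over j with P(X=j) ≤ P(X=2)
p-value (two-sided) = 0.07278
At α=0.1: p < α → reject H₀

reject H₀: yes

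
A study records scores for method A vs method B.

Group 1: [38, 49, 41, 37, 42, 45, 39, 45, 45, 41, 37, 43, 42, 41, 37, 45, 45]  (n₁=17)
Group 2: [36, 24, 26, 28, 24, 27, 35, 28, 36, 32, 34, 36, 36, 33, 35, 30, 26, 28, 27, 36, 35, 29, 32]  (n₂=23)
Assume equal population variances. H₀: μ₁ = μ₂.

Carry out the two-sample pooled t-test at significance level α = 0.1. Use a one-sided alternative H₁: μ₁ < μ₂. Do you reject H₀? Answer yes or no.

reject H₀: no

x̄₁=41.882, s₁=3.516, n₁=17
x̄₂=31.000, s₂=4.264, n₂=23
s_p² = [16·3.516² + 22·4.264²]/38 = 15.7307
SE = √(s_p²·(1/17+1/23)) = 1.2686
t = (41.882−31.000)/1.2686 = 8.5784
df = 38
p-value (one-sided, H₁ less) = 1.00000
At α=0.1: p ≥ α → fail to reject H₀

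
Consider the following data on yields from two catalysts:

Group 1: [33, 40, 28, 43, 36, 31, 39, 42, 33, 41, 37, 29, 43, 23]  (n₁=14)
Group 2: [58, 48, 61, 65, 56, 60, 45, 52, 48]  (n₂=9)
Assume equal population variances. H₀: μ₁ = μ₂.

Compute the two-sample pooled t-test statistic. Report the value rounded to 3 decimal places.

test statistic = -6.925

x̄₁=35.571, s₁=6.248, n₁=14
x̄₂=54.778, s₂=6.870, n₂=9
s_p² = [13·6.248² + 8·6.870²]/21 = 42.1421
SE = √(s_p²·(1/14+1/9)) = 2.7736
t = (35.571−54.778)/2.7736 = -6.9248
df = 21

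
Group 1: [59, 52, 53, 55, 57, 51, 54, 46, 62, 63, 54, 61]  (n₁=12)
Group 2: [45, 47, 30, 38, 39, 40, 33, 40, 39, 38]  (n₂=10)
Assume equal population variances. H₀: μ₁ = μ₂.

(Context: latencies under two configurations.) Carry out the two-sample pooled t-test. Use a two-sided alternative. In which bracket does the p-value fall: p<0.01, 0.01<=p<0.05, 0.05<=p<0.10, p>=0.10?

p-value bracket: p<0.01

x̄₁=55.583, s₁=5.017, n₁=12
x̄₂=38.900, s₂=4.954, n₂=10
s_p² = [11·5.017² + 9·4.954²]/20 = 24.8908
SE = √(s_p²·(1/12+1/10)) = 2.1362
t = (55.583−38.900)/2.1362 = 7.8098
df = 20
p-value (two-sided) = 0.00000
→ bracket: p<0.01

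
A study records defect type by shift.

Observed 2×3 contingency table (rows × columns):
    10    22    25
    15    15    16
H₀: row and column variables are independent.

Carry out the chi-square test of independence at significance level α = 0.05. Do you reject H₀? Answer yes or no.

Row totals [57, 46], col totals [25, 37, 41], n=103
χ² = (10−13.83)²/13.83 + (22−20.48)²/20.48 + (25−22.69)²/22.69 + (15−11.17)²/11.17 + (15−16.52)²/16.52 + (16−18.31)²/18.31 = 3.1612
df = 2
p-value (upper-tail) = 0.20585
At α=0.05: p ≥ α → fail to reject H₀

reject H₀: no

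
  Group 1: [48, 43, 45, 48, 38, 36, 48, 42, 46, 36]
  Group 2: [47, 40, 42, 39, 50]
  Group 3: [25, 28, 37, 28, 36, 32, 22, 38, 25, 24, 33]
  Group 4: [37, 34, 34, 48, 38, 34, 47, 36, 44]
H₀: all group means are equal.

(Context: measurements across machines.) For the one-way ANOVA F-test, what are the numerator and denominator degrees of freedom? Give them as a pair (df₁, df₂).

k = 4 groups, N = 35 total
df = (k−1, N−k) = (4−1, 35−4) = (3, 31)

degrees of freedom = [3, 31]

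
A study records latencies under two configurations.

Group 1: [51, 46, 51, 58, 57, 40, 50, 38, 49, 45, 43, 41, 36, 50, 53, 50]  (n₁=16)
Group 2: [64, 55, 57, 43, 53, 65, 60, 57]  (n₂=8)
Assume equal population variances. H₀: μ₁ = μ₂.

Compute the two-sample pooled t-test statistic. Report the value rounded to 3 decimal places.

test statistic = -3.272

x̄₁=47.375, s₁=6.459, n₁=16
x̄₂=56.750, s₂=6.944, n₂=8
s_p² = [15·6.459² + 7·6.944²]/22 = 43.7841
SE = √(s_p²·(1/16+1/8)) = 2.8652
t = (47.375−56.750)/2.8652 = -3.2720
df = 22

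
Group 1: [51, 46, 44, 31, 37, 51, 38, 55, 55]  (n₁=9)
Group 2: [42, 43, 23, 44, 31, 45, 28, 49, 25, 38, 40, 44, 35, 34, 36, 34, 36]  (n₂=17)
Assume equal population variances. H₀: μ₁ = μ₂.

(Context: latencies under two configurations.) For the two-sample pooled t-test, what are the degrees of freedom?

degrees of freedom = 24

df = n₁ + n₂ − 2 = 9 + 17 − 2 = 24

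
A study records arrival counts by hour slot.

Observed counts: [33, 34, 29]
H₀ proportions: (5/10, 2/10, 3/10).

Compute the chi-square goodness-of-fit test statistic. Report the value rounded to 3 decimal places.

test statistic = 16.097

n = 96; E_i = n·p_i = [48.00, 19.20, 28.80]
χ² = (33−48.00)²/48.00 + (34−19.20)²/19.20 + (29−28.80)²/28.80 = 16.0972
df = 2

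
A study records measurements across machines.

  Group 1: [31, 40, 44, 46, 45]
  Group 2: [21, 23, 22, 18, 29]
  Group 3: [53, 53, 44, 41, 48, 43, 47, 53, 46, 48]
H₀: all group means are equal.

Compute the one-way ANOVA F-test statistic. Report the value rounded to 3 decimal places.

Group means [41.20, 22.60, 47.60], grand mean 39.750
SSB = Σnᵢ(x̄ᵢ−x̄)² = 2097.350; SSW = ΣΣ(x−x̄ᵢ)² = 384.400
MSB = 2097.350/2 = 1048.6750; MSW = 384.400/17 = 22.6118
F = MSB/MSW = 46.3774
df = (2, 17)

test statistic = 46.377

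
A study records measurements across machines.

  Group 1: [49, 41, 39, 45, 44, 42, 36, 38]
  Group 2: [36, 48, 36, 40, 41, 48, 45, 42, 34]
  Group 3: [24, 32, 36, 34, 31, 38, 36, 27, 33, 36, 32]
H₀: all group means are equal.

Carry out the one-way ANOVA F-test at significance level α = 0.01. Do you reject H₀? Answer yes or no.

reject H₀: yes

Group means [41.75, 41.11, 32.64], grand mean 37.964
SSB = Σnᵢ(x̄ᵢ−x̄)² = 516.030; SSW = ΣΣ(x−x̄ᵢ)² = 512.934
MSB = 516.030/2 = 258.0150; MSW = 512.934/25 = 20.5174
F = MSB/MSW = 12.5754
df = (2, 25)
p-value (upper-tail) = 0.00017
At α=0.01: p < α → reject H₀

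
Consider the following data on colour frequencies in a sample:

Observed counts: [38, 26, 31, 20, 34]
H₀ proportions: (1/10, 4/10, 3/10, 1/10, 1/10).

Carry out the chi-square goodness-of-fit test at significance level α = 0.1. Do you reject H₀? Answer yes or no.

n = 149; E_i = n·p_i = [14.90, 59.60, 44.70, 14.90, 14.90]
χ² = (38−14.90)²/14.90 + (26−59.60)²/59.60 + (31−44.70)²/44.70 + (20−14.90)²/14.90 + (34−14.90)²/14.90 = 85.1834
df = 4
p-value (upper-tail) = 0.00000
At α=0.1: p < α → reject H₀

reject H₀: yes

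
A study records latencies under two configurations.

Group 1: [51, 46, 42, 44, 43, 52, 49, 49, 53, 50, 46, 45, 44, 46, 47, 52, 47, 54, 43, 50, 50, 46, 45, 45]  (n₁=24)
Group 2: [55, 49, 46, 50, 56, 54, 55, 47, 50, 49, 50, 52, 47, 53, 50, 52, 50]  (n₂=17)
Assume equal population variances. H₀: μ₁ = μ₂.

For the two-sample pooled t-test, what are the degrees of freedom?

df = n₁ + n₂ − 2 = 24 + 17 − 2 = 39

degrees of freedom = 39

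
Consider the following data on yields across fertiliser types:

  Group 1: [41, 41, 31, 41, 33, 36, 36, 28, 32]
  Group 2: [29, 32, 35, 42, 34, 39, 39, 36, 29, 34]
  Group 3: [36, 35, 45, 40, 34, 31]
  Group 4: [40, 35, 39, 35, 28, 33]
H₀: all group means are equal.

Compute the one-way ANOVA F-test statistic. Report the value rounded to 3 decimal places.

test statistic = 0.249

Group means [35.44, 34.90, 36.83, 35.00], grand mean 35.452
SSB = Σnᵢ(x̄ᵢ−x̄)² = 15.722; SSW = ΣΣ(x−x̄ᵢ)² = 567.956
MSB = 15.722/3 = 5.2406; MSW = 567.956/27 = 21.0354
F = MSB/MSW = 0.2491
df = (3, 27)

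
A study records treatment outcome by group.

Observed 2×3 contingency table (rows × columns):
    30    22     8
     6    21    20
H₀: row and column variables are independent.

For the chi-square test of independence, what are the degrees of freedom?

df = (r−1)(c−1) = (2−1)·(3−1) = 2

degrees of freedom = 2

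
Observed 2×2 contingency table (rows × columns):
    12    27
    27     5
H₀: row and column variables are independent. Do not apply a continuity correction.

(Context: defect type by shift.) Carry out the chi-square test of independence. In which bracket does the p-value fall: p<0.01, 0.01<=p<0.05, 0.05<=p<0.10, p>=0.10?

Row totals [39, 32], col totals [39, 32], n=71
χ² = (12−21.42)²/21.42 + (27−17.58)²/17.58 + (27−17.58)²/17.58 + (5−14.42)²/14.42 = 20.4024
df = 1
p-value (upper-tail) = 0.00001
→ bracket: p<0.01

p-value bracket: p<0.01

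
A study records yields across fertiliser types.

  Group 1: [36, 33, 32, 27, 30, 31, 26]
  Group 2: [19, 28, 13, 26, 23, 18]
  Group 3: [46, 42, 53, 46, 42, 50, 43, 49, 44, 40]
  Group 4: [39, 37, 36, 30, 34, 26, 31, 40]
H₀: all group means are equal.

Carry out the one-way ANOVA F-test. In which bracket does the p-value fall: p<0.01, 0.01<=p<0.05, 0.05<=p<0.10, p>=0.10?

p-value bracket: p<0.01

Group means [30.71, 21.17, 45.50, 34.12], grand mean 34.516
SSB = Σnᵢ(x̄ᵢ−x̄)² = 2378.105; SSW = ΣΣ(x−x̄ᵢ)² = 541.637
MSB = 2378.105/3 = 792.7017; MSW = 541.637/27 = 20.0606
F = MSB/MSW = 39.5153
df = (3, 27)
p-value (upper-tail) = 0.00000
→ bracket: p<0.01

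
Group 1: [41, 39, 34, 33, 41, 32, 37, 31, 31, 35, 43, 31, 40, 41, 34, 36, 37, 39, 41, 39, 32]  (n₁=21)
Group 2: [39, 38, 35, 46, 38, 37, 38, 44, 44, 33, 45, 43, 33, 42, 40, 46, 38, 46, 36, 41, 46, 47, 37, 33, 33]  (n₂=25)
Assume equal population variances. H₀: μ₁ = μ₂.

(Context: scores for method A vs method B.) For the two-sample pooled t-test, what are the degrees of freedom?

df = n₁ + n₂ − 2 = 21 + 25 − 2 = 44

degrees of freedom = 44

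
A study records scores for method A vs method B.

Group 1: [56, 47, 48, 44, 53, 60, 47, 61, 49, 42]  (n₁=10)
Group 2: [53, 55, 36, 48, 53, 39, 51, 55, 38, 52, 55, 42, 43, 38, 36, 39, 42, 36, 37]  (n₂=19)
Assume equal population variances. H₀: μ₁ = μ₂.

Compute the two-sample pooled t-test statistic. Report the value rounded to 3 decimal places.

test statistic = 2.155

x̄₁=50.700, s₁=6.533, n₁=10
x̄₂=44.632, s₂=7.522, n₂=19
s_p² = [9·6.533² + 18·7.522²]/27 = 51.9452
SE = √(s_p²·(1/10+1/19)) = 2.8158
t = (50.700−44.632)/2.8158 = 2.1552
df = 27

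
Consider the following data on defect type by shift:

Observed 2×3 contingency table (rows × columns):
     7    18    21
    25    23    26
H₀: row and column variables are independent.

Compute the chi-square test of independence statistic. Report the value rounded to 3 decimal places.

test statistic = 5.006

Row totals [46, 74], col totals [32, 41, 47], n=120
χ² = (7−12.27)²/12.27 + (18−15.72)²/15.72 + (21−18.02)²/18.02 + (25−19.73)²/19.73 + (23−25.28)²/25.28 + (26−28.98)²/28.98 = 5.0059
df = 2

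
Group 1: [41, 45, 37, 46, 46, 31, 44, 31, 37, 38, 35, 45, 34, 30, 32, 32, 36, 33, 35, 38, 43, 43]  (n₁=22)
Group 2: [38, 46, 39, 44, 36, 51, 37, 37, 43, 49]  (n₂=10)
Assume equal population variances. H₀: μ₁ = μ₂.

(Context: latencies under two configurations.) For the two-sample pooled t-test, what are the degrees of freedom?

df = n₁ + n₂ − 2 = 22 + 10 − 2 = 30

degrees of freedom = 30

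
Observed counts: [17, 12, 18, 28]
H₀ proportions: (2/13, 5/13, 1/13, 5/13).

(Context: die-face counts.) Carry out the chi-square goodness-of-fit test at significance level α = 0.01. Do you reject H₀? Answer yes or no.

reject H₀: yes

n = 75; E_i = n·p_i = [11.54, 28.85, 5.77, 28.85]
χ² = (17−11.54)²/11.54 + (12−28.85)²/28.85 + (18−5.77)²/5.77 + (28−28.85)²/28.85 = 38.3773
df = 3
p-value (upper-tail) = 0.00000
At α=0.01: p < α → reject H₀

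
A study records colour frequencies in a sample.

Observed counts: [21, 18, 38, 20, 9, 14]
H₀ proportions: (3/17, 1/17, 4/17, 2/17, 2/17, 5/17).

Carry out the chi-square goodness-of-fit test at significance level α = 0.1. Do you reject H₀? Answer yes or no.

reject H₀: yes

n = 120; E_i = n·p_i = [21.18, 7.06, 28.24, 14.12, 14.12, 35.29]
χ² = (21−21.18)²/21.18 + (18−7.06)²/7.06 + (38−28.24)²/28.24 + (20−14.12)²/14.12 + (9−14.12)²/14.12 + (14−35.29)²/35.29 = 37.4908
df = 5
p-value (upper-tail) = 0.00000
At α=0.1: p < α → reject H₀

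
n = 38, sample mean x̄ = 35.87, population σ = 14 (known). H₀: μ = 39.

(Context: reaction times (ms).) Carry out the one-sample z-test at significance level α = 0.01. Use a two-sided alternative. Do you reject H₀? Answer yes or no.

SE = σ/√n = 14/√38 = 2.2711
z = (x̄−μ₀)/SE = (35.87−39)/2.2711 = -1.3782
p-value (two-sided) = 0.16815
At α=0.01: p ≥ α → fail to reject H₀

reject H₀: no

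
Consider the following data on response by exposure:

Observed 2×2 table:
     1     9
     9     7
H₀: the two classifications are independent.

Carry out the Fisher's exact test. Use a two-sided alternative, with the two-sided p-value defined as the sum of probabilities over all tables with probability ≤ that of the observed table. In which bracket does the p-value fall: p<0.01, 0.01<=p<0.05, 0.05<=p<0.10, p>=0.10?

Margins: r₁=10, r₂=16, c₁=10, c₂=16, n=26
p_obs = C(10,1)·C(16,9)/C(26,10); sum pmf over tables with pmf ≤ p_obs
p-value (two-sided) = 0.03674
→ bracket: 0.01<=p<0.05

p-value bracket: 0.01<=p<0.05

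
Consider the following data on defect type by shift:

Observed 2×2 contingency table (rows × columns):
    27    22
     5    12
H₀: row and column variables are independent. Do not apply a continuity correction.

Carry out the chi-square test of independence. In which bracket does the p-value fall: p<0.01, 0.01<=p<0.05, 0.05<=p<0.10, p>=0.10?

p-value bracket: 0.05<=p<0.10

Row totals [49, 17], col totals [32, 34], n=66
χ² = (27−23.76)²/23.76 + (22−25.24)²/25.24 + (5−8.24)²/8.24 + (12−8.76)²/8.76 = 3.3350
df = 1
p-value (upper-tail) = 0.06782
→ bracket: 0.05<=p<0.10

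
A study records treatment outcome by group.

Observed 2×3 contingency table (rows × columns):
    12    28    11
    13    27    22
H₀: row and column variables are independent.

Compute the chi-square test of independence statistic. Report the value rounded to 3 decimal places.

test statistic = 2.679

Row totals [51, 62], col totals [25, 55, 33], n=113
χ² = (12−11.28)²/11.28 + (28−24.82)²/24.82 + (11−14.89)²/14.89 + (13−13.72)²/13.72 + (27−30.18)²/30.18 + (22−18.11)²/18.11 = 2.6794
df = 2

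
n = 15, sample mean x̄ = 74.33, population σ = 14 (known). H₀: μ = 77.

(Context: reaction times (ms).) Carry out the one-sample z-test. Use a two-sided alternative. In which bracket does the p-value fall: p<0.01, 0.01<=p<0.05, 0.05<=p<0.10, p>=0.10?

SE = σ/√n = 14/√15 = 3.6148
z = (x̄−μ₀)/SE = (74.33−77)/3.6148 = -0.7386
p-value (two-sided) = 0.46013
→ bracket: p>=0.10

p-value bracket: p>=0.10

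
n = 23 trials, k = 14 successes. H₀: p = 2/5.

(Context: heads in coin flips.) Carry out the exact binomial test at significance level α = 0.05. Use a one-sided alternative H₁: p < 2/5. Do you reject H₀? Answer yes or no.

reject H₀: no

Exact binomial: n=23, k=14, p₀=2/5=0.4000
P(X≤14) from Σ C(n,i)·p₀^i·(1−p₀)^(n−i)
p-value (one-sided, H₁ less) = 0.98718
At α=0.05: p ≥ α → fail to reject H₀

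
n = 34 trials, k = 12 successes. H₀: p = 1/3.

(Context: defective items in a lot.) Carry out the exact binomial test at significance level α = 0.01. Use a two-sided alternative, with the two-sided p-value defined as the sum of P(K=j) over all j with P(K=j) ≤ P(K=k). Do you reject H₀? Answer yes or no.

reject H₀: no

Exact binomial: n=34, k=12, p₀=1/3=0.3333
P(X=j) = C(n,j)·p₀^j·(1−p₀)^(n−j); p = Σ P(X=j) over j with P(X=j) ≤ P(X=12)
p-value (two-sided) = 0.85609
At α=0.01: p ≥ α → fail to reject H₀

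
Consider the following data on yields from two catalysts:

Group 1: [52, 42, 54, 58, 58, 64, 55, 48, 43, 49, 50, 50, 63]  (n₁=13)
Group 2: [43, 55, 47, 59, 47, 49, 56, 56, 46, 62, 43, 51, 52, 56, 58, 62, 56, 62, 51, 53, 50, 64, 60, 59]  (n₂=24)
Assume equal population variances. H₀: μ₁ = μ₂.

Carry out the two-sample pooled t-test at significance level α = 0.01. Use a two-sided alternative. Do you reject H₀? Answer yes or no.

reject H₀: no

x̄₁=52.769, s₁=6.809, n₁=13
x̄₂=54.042, s₂=6.182, n₂=24
s_p² = [12·6.809² + 23·6.182²]/35 = 41.0076
SE = √(s_p²·(1/13+1/24)) = 2.2052
t = (52.769−54.042)/2.2052 = -0.5770
df = 35
p-value (two-sided) = 0.56763
At α=0.01: p ≥ α → fail to reject H₀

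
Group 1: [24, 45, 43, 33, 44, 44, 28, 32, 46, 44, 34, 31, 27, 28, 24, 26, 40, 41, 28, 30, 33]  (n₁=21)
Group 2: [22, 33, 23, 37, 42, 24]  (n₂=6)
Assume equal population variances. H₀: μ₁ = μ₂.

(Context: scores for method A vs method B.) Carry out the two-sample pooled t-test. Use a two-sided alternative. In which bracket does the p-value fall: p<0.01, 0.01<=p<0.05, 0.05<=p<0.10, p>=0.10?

x̄₁=34.524, s₁=7.672, n₁=21
x̄₂=30.167, s₂=8.377, n₂=6
s_p² = [20·7.672² + 5·8.377²]/25 = 61.1229
SE = √(s_p²·(1/21+1/6)) = 3.6191
t = (34.524−30.167)/3.6191 = 1.2039
df = 25
p-value (two-sided) = 0.23989
→ bracket: p>=0.10

p-value bracket: p>=0.10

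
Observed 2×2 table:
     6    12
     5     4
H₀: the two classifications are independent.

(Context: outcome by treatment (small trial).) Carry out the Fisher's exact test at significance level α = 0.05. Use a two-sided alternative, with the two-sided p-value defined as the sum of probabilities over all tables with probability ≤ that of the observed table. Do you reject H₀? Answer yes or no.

Margins: r₁=18, r₂=9, c₁=11, c₂=16, n=27
p_obs = C(18,6)·C(9,5)/C(27,11); sum pmf over tables with pmf ≤ p_obs
p-value (two-sided) = 0.41053
At α=0.05: p ≥ α → fail to reject H₀

reject H₀: no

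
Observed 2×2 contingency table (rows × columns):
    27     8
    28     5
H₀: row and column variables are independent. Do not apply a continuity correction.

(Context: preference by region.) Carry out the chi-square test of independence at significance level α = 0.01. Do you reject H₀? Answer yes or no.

Row totals [35, 33], col totals [55, 13], n=68
χ² = (27−28.31)²/28.31 + (8−6.69)²/6.69 + (28−26.69)²/26.69 + (5−6.31)²/6.31 = 0.6522
df = 1
p-value (upper-tail) = 0.41932
At α=0.01: p ≥ α → fail to reject H₀

reject H₀: no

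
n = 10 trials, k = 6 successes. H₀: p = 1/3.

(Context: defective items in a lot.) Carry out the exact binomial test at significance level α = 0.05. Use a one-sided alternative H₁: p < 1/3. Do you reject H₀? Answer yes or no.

reject H₀: no

Exact binomial: n=10, k=6, p₀=1/3=0.3333
P(X≤6) from Σ C(n,i)·p₀^i·(1−p₀)^(n−i)
p-value (one-sided, H₁ less) = 0.98034
At α=0.05: p ≥ α → fail to reject H₀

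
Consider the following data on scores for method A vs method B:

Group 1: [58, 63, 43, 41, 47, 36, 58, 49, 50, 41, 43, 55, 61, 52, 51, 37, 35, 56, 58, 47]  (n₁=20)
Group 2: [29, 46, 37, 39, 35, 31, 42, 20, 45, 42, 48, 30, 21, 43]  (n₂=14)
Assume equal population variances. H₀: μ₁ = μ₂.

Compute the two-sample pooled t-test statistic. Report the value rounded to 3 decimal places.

x̄₁=49.050, s₁=8.581, n₁=20
x̄₂=36.286, s₂=8.974, n₂=14
s_p² = [19·8.581² + 13·8.974²]/32 = 76.4315
SE = √(s_p²·(1/20+1/14)) = 3.0465
t = (49.050−36.286)/3.0465 = 4.1899
df = 32

test statistic = 4.190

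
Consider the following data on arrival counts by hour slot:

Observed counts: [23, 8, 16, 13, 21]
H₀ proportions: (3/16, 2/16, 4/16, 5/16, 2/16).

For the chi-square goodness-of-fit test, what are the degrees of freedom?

degrees of freedom = 4

df = k − 1 = 5 − 1 = 4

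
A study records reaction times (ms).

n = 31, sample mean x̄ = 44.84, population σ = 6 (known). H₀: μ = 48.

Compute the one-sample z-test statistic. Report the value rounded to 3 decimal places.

SE = σ/√n = 6/√31 = 1.0776
z = (x̄−μ₀)/SE = (44.84−48)/1.0776 = -2.9324

test statistic = -2.932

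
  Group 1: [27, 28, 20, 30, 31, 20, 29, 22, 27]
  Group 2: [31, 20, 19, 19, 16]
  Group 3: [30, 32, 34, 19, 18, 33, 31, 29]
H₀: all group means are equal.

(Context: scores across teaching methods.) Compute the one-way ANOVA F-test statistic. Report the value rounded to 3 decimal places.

test statistic = 2.823

Group means [26.00, 21.00, 28.25], grand mean 25.682
SSB = Σnᵢ(x̄ᵢ−x̄)² = 163.273; SSW = ΣΣ(x−x̄ᵢ)² = 549.500
MSB = 163.273/2 = 81.6364; MSW = 549.500/19 = 28.9211
F = MSB/MSW = 2.8227
df = (2, 19)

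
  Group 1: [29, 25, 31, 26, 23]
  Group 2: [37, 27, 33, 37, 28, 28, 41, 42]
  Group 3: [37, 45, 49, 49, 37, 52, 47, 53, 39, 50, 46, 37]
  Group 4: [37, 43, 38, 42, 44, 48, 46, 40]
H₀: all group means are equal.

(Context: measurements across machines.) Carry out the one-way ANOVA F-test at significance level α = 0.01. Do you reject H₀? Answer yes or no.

Group means [26.80, 34.12, 45.08, 42.25], grand mean 38.970
SSB = Σnᵢ(x̄ᵢ−x̄)² = 1462.878; SSW = ΣΣ(x−x̄ᵢ)² = 798.092
MSB = 1462.878/3 = 487.6260; MSW = 798.092/29 = 27.5204
F = MSB/MSW = 17.7187
df = (3, 29)
p-value (upper-tail) = 0.00000
At α=0.01: p < α → reject H₀

reject H₀: yes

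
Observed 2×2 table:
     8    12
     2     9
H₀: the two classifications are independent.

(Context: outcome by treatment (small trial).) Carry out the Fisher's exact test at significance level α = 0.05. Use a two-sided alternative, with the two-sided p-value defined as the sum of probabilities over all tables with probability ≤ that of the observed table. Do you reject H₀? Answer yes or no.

Margins: r₁=20, r₂=11, c₁=10, c₂=21, n=31
p_obs = C(20,8)·C(11,2)/C(31,10); sum pmf over tables with pmf ≤ p_obs
p-value (two-sided) = 0.26172
At α=0.05: p ≥ α → fail to reject H₀

reject H₀: no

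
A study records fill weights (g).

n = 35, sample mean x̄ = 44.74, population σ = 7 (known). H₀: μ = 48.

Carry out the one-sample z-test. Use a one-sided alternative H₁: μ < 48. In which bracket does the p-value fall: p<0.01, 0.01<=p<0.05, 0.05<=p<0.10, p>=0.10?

SE = σ/√n = 7/√35 = 1.1832
z = (x̄−μ₀)/SE = (44.74−48)/1.1832 = -2.7552
p-value (one-sided, H₁ less) = 0.00293
→ bracket: p<0.01

p-value bracket: p<0.01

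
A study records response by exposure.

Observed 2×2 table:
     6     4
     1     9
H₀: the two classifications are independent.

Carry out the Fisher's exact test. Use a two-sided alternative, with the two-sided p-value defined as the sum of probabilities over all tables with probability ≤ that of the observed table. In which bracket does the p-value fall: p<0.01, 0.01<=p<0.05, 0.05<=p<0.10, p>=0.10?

p-value bracket: 0.05<=p<0.10

Margins: r₁=10, r₂=10, c₁=7, c₂=13, n=20
p_obs = C(10,6)·C(10,1)/C(20,7); sum pmf over tables with pmf ≤ p_obs
p-value (two-sided) = 0.05728
→ bracket: 0.05<=p<0.10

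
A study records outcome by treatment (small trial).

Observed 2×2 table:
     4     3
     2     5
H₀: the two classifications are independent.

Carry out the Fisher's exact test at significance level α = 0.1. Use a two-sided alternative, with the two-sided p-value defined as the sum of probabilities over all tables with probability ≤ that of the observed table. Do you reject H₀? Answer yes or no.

reject H₀: no

Margins: r₁=7, r₂=7, c₁=6, c₂=8, n=14
p_obs = C(7,4)·C(7,2)/C(14,6); sum pmf over tables with pmf ≤ p_obs
p-value (two-sided) = 0.59207
At α=0.1: p ≥ α → fail to reject H₀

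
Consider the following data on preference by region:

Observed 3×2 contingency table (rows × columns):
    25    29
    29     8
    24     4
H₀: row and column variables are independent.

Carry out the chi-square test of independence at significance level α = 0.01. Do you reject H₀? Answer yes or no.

reject H₀: yes

Row totals [54, 37, 28], col totals [78, 41], n=119
χ² = (25−35.39)²/35.39 + (29−18.61)²/18.61 + (29−24.25)²/24.25 + (8−12.75)²/12.75 + (24−18.35)²/18.35 + (4−9.65)²/9.65 = 16.6017
df = 2
p-value (upper-tail) = 0.00025
At α=0.01: p < α → reject H₀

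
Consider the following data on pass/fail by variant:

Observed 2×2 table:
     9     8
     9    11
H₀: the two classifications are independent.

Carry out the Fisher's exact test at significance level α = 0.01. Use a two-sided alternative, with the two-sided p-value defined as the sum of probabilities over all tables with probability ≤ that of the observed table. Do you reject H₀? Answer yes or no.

reject H₀: no

Margins: r₁=17, r₂=20, c₁=18, c₂=19, n=37
p_obs = C(17,9)·C(20,9)/C(37,18); sum pmf over tables with pmf ≤ p_obs
p-value (two-sided) = 0.74585
At α=0.01: p ≥ α → fail to reject H₀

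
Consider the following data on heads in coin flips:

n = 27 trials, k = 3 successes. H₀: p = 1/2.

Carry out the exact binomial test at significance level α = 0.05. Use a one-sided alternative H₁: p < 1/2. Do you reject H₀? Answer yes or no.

Exact binomial: n=27, k=3, p₀=1/2=0.5000
P(X≤3) from Σ C(n,i)·p₀^i·(1−p₀)^(n−i)
p-value (one-sided, H₁ less) = 0.00002
At α=0.05: p < α → reject H₀

reject H₀: yes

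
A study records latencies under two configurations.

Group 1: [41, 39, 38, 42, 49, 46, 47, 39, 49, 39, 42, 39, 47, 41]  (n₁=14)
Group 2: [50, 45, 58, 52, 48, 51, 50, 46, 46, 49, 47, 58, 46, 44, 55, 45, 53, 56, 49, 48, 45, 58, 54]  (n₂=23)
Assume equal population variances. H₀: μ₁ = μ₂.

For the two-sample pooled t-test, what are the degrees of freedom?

df = n₁ + n₂ − 2 = 14 + 23 − 2 = 35

degrees of freedom = 35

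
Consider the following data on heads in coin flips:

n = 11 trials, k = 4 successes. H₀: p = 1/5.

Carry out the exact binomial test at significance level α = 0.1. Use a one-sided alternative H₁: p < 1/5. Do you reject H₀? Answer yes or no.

reject H₀: no

Exact binomial: n=11, k=4, p₀=1/5=0.2000
P(X≤4) from Σ C(n,i)·p₀^i·(1−p₀)^(n−i)
p-value (one-sided, H₁ less) = 0.94959
At α=0.1: p ≥ α → fail to reject H₀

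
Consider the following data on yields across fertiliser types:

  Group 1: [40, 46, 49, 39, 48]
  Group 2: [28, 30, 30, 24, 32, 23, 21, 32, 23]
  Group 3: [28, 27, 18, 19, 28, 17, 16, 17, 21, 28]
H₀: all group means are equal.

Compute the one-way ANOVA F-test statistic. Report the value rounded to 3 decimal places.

test statistic = 37.931

Group means [44.40, 27.00, 21.90], grand mean 28.500
SSB = Σnᵢ(x̄ᵢ−x̄)² = 1719.900; SSW = ΣΣ(x−x̄ᵢ)² = 476.100
MSB = 1719.900/2 = 859.9500; MSW = 476.100/21 = 22.6714
F = MSB/MSW = 37.9310
df = (2, 21)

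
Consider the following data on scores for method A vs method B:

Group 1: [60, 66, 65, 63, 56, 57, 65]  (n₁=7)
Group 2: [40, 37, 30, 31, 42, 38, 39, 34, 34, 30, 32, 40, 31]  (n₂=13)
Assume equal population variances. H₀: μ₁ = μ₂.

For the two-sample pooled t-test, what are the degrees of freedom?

degrees of freedom = 18

df = n₁ + n₂ − 2 = 7 + 13 − 2 = 18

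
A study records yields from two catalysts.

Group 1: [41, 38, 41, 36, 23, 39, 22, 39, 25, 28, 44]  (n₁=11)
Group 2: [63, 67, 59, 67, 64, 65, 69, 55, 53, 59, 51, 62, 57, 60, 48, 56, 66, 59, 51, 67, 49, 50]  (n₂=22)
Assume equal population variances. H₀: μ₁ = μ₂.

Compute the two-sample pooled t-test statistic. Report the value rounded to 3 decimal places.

x̄₁=34.182, s₁=8.060, n₁=11
x̄₂=58.955, s₂=6.629, n₂=22
s_p² = [10·8.060² + 21·6.629²]/31 = 50.7287
SE = √(s_p²·(1/11+1/22)) = 2.6301
t = (34.182−58.955)/2.6301 = -9.4188
df = 31

test statistic = -9.419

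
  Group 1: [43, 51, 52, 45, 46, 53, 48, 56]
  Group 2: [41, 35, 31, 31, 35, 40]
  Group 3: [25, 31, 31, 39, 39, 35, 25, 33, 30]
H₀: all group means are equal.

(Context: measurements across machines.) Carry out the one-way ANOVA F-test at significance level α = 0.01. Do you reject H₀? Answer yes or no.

Group means [49.25, 35.50, 32.00], grand mean 38.913
SSB = Σnᵢ(x̄ᵢ−x̄)² = 1354.826; SSW = ΣΣ(x−x̄ᵢ)² = 443.000
MSB = 1354.826/2 = 677.4130; MSW = 443.000/20 = 22.1500
F = MSB/MSW = 30.5830
df = (2, 20)
p-value (upper-tail) = 0.00000
At α=0.01: p < α → reject H₀

reject H₀: yes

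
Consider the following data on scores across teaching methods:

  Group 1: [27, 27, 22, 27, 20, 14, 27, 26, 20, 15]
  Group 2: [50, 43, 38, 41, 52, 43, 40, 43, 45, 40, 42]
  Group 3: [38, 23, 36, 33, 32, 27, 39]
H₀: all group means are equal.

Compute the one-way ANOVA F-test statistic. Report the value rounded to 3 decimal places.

Group means [22.50, 43.36, 32.57], grand mean 33.214
SSB = Σnᵢ(x̄ᵢ−x̄)² = 2283.955; SSW = ΣΣ(x−x̄ᵢ)² = 620.760
MSB = 2283.955/2 = 1141.9773; MSW = 620.760/25 = 24.8304
F = MSB/MSW = 45.9911
df = (2, 25)

test statistic = 45.991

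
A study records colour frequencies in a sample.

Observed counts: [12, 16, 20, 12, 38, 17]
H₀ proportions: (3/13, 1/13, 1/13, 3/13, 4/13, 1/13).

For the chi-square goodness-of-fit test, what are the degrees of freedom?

df = k − 1 = 6 − 1 = 5

degrees of freedom = 5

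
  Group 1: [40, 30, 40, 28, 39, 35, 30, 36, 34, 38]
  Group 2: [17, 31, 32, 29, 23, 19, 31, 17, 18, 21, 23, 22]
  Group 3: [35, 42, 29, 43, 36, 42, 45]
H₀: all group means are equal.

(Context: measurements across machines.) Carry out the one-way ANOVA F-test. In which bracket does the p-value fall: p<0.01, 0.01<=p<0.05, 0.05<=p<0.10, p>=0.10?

p-value bracket: p<0.01

Group means [35.00, 23.58, 38.86], grand mean 31.207
SSB = Σnᵢ(x̄ᵢ−x̄)² = 1250.985; SSW = ΣΣ(x−x̄ᵢ)² = 729.774
MSB = 1250.985/2 = 625.4924; MSW = 729.774/26 = 28.0682
F = MSB/MSW = 22.2847
df = (2, 26)
p-value (upper-tail) = 0.00000
→ bracket: p<0.01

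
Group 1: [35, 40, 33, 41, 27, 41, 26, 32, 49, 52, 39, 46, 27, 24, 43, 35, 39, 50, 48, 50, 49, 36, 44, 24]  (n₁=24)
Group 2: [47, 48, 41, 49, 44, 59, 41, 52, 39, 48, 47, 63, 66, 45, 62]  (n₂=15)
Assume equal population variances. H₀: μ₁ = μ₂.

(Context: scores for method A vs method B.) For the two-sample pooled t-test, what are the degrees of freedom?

df = n₁ + n₂ − 2 = 24 + 15 − 2 = 37

degrees of freedom = 37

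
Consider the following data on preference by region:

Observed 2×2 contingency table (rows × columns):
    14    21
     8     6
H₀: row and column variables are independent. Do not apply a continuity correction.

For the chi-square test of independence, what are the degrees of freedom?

degrees of freedom = 1

df = (r−1)(c−1) = (2−1)·(2−1) = 1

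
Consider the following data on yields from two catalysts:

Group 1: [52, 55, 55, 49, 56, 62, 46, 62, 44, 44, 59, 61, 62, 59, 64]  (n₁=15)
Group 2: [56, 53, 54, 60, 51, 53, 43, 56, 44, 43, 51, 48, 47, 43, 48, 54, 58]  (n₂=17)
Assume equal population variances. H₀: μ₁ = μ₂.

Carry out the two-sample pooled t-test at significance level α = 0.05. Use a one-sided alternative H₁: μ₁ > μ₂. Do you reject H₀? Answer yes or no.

reject H₀: yes

x̄₁=55.333, s₁=6.883, n₁=15
x̄₂=50.706, s₂=5.475, n₂=17
s_p² = [14·6.883² + 16·5.475²]/30 = 38.0954
SE = √(s_p²·(1/15+1/17)) = 2.1865
t = (55.333−50.706)/2.1865 = 2.1164
df = 30
p-value (one-sided, H₁ greater) = 0.02136
At α=0.05: p < α → reject H₀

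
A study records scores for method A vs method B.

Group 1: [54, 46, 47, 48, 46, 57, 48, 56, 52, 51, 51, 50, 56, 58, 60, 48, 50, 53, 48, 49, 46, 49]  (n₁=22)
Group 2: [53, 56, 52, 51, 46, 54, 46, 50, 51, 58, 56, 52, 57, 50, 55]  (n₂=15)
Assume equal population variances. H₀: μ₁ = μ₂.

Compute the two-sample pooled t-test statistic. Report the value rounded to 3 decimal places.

x̄₁=51.045, s₁=4.180, n₁=22
x̄₂=52.467, s₂=3.642, n₂=15
s_p² = [21·4.180² + 14·3.642²]/35 = 15.7911
SE = √(s_p²·(1/22+1/15)) = 1.3306
t = (51.045−52.467)/1.3306 = -1.0681
df = 35

test statistic = -1.068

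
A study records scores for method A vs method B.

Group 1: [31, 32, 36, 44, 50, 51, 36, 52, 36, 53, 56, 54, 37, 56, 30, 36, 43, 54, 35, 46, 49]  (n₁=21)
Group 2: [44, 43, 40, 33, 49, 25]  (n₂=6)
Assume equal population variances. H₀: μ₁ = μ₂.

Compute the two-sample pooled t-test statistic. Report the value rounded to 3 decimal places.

test statistic = 1.123

x̄₁=43.667, s₁=9.057, n₁=21
x̄₂=39.000, s₂=8.649, n₂=6
s_p² = [20·9.057² + 5·8.649²]/25 = 80.5867
SE = √(s_p²·(1/21+1/6)) = 4.1555
t = (43.667−39.000)/4.1555 = 1.1230
df = 25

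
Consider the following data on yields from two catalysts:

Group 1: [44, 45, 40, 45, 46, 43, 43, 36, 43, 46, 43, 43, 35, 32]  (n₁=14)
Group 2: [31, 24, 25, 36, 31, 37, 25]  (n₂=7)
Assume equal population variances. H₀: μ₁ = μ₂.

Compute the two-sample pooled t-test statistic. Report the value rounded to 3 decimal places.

test statistic = 5.450

x̄₁=41.714, s₁=4.358, n₁=14
x̄₂=29.857, s₂=5.367, n₂=7
s_p² = [13·4.358² + 6·5.367²]/19 = 22.0902
SE = √(s_p²·(1/14+1/7)) = 2.1757
t = (41.714−29.857)/2.1757 = 5.4498
df = 19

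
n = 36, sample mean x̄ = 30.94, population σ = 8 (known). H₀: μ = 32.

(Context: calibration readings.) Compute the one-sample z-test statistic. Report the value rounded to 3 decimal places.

test statistic = -0.795

SE = σ/√n = 8/√36 = 1.3333
z = (x̄−μ₀)/SE = (30.94−32)/1.3333 = -0.7950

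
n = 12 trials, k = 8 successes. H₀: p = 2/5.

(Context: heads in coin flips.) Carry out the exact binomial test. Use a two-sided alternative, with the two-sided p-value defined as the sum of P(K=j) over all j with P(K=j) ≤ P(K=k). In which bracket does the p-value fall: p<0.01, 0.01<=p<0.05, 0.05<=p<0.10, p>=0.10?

p-value bracket: 0.05<=p<0.10

Exact binomial: n=12, k=8, p₀=2/5=0.4000
P(X=j) = C(n,j)·p₀^j·(1−p₀)^(n−j); p = Σ P(X=j) over j with P(X=j) ≤ P(X=8)
p-value (two-sided) = 0.07690
→ bracket: 0.05<=p<0.10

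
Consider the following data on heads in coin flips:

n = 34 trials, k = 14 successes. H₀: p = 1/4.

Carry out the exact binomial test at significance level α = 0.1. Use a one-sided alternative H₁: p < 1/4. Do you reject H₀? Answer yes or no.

Exact binomial: n=34, k=14, p₀=1/4=0.2500
P(X≤14) from Σ C(n,i)·p₀^i·(1−p₀)^(n−i)
p-value (one-sided, H₁ less) = 0.98834
At α=0.1: p ≥ α → fail to reject H₀

reject H₀: no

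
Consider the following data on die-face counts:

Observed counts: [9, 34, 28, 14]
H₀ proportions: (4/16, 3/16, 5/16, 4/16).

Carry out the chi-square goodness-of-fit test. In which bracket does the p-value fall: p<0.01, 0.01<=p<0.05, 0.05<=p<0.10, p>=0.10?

n = 85; E_i = n·p_i = [21.25, 15.94, 26.56, 21.25]
χ² = (9−21.25)²/21.25 + (34−15.94)²/15.94 + (28−26.56)²/26.56 + (14−21.25)²/21.25 = 30.0839
df = 3
p-value (upper-tail) = 0.00000
→ bracket: p<0.01

p-value bracket: p<0.01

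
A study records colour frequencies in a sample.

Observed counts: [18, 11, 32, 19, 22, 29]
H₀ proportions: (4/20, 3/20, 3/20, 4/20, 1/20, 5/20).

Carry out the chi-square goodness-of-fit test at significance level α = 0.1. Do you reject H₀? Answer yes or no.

n = 131; E_i = n·p_i = [26.20, 19.65, 19.65, 26.20, 6.55, 32.75]
χ² = (18−26.20)²/26.20 + (11−19.65)²/19.65 + (32−19.65)²/19.65 + (19−26.20)²/26.20 + (22−6.55)²/6.55 + (29−32.75)²/32.75 = 52.9873
df = 5
p-value (upper-tail) = 0.00000
At α=0.1: p < α → reject H₀

reject H₀: yes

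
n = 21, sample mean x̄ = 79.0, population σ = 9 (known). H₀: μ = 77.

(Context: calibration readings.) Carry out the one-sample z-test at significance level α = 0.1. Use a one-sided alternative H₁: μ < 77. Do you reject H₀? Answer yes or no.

SE = σ/√n = 9/√21 = 1.9640
z = (x̄−μ₀)/SE = (79.0−77)/1.9640 = 1.0184
p-value (one-sided, H₁ less) = 0.84574
At α=0.1: p ≥ α → fail to reject H₀

reject H₀: no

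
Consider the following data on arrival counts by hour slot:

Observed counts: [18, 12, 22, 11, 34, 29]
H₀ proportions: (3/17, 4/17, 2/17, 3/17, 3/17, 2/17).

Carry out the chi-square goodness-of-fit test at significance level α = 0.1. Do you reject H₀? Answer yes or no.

reject H₀: yes

n = 126; E_i = n·p_i = [22.24, 29.65, 14.82, 22.24, 22.24, 14.82]
χ² = (18−22.24)²/22.24 + (12−29.65)²/29.65 + (22−14.82)²/14.82 + (11−22.24)²/22.24 + (34−22.24)²/22.24 + (29−14.82)²/14.82 = 40.2447
df = 5
p-value (upper-tail) = 0.00000
At α=0.1: p < α → reject H₀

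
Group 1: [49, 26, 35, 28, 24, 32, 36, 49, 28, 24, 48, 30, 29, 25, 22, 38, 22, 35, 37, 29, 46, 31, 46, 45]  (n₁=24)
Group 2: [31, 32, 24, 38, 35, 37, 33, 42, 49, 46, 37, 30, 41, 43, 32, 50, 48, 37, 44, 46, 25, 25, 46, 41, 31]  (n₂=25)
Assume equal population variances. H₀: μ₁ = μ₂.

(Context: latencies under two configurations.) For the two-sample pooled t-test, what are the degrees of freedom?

df = n₁ + n₂ − 2 = 24 + 25 − 2 = 47

degrees of freedom = 47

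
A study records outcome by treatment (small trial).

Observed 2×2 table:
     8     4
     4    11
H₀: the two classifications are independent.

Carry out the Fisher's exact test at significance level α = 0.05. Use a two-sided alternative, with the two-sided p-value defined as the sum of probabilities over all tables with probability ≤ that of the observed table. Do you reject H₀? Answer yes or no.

Margins: r₁=12, r₂=15, c₁=12, c₂=15, n=27
p_obs = C(12,8)·C(15,4)/C(27,12); sum pmf over tables with pmf ≤ p_obs
p-value (two-sided) = 0.05740
At α=0.05: p ≥ α → fail to reject H₀

reject H₀: no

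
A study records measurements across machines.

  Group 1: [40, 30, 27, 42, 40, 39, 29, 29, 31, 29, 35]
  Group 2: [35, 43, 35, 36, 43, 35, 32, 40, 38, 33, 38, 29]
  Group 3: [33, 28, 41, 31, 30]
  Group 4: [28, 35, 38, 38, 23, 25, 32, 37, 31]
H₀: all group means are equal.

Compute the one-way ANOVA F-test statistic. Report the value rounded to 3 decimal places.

test statistic = 1.543

Group means [33.73, 36.42, 32.60, 31.89], grand mean 34.000
SSB = Σnᵢ(x̄ᵢ−x̄)² = 120.813; SSW = ΣΣ(x−x̄ᵢ)² = 861.187
MSB = 120.813/3 = 40.2709; MSW = 861.187/33 = 26.0966
F = MSB/MSW = 1.5431
df = (3, 33)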